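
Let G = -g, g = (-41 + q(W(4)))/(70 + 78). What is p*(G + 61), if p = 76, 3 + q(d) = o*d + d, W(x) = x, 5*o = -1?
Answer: 861536/185 ≈ 4657.0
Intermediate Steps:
o = -⅕ (o = (⅕)*(-1) = -⅕ ≈ -0.20000)
q(d) = -3 + 4*d/5 (q(d) = -3 + (-d/5 + d) = -3 + 4*d/5)
g = -51/185 (g = (-41 + (-3 + (⅘)*4))/(70 + 78) = (-41 + (-3 + 16/5))/148 = (-41 + ⅕)*(1/148) = -204/5*1/148 = -51/185 ≈ -0.27568)
G = 51/185 (G = -1*(-51/185) = 51/185 ≈ 0.27568)
p*(G + 61) = 76*(51/185 + 61) = 76*(11336/185) = 861536/185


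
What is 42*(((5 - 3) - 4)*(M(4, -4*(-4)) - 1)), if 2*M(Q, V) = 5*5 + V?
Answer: -1638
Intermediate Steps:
M(Q, V) = 25/2 + V/2 (M(Q, V) = (5*5 + V)/2 = (25 + V)/2 = 25/2 + V/2)
42*(((5 - 3) - 4)*(M(4, -4*(-4)) - 1)) = 42*(((5 - 3) - 4)*((25/2 + (-4*(-4))/2) - 1)) = 42*((2 - 4)*((25/2 + (1/2)*16) - 1)) = 42*(-2*((25/2 + 8) - 1)) = 42*(-2*(41/2 - 1)) = 42*(-2*39/2) = 42*(-39) = -1638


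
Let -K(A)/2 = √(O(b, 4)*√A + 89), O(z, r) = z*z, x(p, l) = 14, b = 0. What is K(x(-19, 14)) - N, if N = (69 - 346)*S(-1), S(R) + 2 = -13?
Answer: -4155 - 2*√89 ≈ -4173.9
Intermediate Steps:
S(R) = -15 (S(R) = -2 - 13 = -15)
N = 4155 (N = (69 - 346)*(-15) = -277*(-15) = 4155)
O(z, r) = z²
K(A) = -2*√89 (K(A) = -2*√(0²*√A + 89) = -2*√(0*√A + 89) = -2*√(0 + 89) = -2*√89)
K(x(-19, 14)) - N = -2*√89 - 1*4155 = -2*√89 - 4155 = -4155 - 2*√89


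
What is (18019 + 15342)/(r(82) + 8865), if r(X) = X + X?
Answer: 33361/9029 ≈ 3.6949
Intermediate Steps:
r(X) = 2*X
(18019 + 15342)/(r(82) + 8865) = (18019 + 15342)/(2*82 + 8865) = 33361/(164 + 8865) = 33361/9029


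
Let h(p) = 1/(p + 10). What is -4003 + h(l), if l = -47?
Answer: -148112/37 ≈ -4003.0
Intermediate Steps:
h(p) = 1/(10 + p)
-4003 + h(l) = -4003 + 1/(10 - 47) = -4003 + 1/(-37) = -4003 - 1/37 = -148112/37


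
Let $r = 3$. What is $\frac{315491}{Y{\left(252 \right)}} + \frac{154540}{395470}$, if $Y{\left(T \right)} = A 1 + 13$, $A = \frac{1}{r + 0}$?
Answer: $\frac{37430785891}{1581880} \approx 23662.0$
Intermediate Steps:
$A = \frac{1}{3}$ ($A = \frac{1}{3 + 0} = \frac{1}{3} \approx 0.33333$)
$Y{\left(T \right)} = \frac{40}{3}$ ($Y{\left(T \right)} = \frac{1}{3} \cdot 1 + 13 = \frac{1}{3} + 13 = \frac{40}{3}$)
$\frac{315491}{Y{\left(252 \right)}} + \frac{154540}{395470} = \frac{315491}{\frac{40}{3}} + \frac{154540}{395470} = 315491 \cdot \frac{3}{40} + 154540 \cdot \frac{1}{395470} = \frac{946473}{40} + \frac{15454}{39547} = \frac{37430785891}{1581880}$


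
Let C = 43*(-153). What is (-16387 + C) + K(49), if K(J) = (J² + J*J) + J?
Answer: -18115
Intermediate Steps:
C = -6579
K(J) = J + 2*J² (K(J) = (J² + J²) + J = 2*J² + J = J + 2*J²)
(-16387 + C) + K(49) = (-16387 - 6579) + 49*(1 + 2*49) = -22966 + 49*(1 + 98) = -22966 + 49*99 = -22966 + 4851 = -18115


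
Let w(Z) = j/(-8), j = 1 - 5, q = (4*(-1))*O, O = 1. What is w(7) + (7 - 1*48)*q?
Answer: 329/2 ≈ 164.50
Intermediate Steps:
q = -4 (q = (4*(-1))*1 = -4*1 = -4)
j = -4
w(Z) = 1/2 (w(Z) = -4/(-8) = -4*(-1/8) = 1/2)
w(7) + (7 - 1*48)*q = 1/2 + (7 - 1*48)*(-4) = 1/2 + (7 - 48)*(-4) = 1/2 - 41*(-4) = 1/2 + 164 = 329/2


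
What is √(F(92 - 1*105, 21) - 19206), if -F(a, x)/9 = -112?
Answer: 3*I*√2022 ≈ 134.9*I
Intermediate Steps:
F(a, x) = 1008 (F(a, x) = -9*(-112) = 1008)
√(F(92 - 1*105, 21) - 19206) = √(1008 - 19206) = √(-18198) = 3*I*√2022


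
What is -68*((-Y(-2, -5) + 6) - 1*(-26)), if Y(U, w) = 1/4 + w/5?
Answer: -2227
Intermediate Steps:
Y(U, w) = 1/4 + w/5 (Y(U, w) = 1*(1/4) + w*(1/5) = 1/4 + w/5)
-68*((-Y(-2, -5) + 6) - 1*(-26)) = -68*((-(1/4 + (1/5)*(-5)) + 6) - 1*(-26)) = -68*((-(1/4 - 1) + 6) + 26) = -68*((-1*(-3/4) + 6) + 26) = -68*((3/4 + 6) + 26) = -68*(27/4 + 26) = -68*131/4 = -2227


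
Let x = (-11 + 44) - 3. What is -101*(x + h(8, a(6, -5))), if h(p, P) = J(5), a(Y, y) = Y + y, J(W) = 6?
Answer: -3636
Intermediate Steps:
h(p, P) = 6
x = 30 (x = 33 - 3 = 30)
-101*(x + h(8, a(6, -5))) = -101*(30 + 6) = -101*36 = -3636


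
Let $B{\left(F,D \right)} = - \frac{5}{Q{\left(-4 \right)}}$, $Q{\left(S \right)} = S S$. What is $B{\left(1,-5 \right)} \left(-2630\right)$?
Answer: $\frac{6575}{8} \approx 821.88$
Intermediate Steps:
$Q{\left(S \right)} = S^{2}$
$B{\left(F,D \right)} = - \frac{5}{16}$ ($B{\left(F,D \right)} = - \frac{5}{\left(-4\right)^{2}} = - \frac{5}{16}$)
$B{\left(1,-5 \right)} \left(-2630\right) = \left(- \frac{5}{16}\right) \left(-2630\right) = \frac{6575}{8}$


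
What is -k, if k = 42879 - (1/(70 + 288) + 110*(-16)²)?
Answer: -5269401/358 ≈ -14719.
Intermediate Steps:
k = 5269401/358 (k = 42879 - (1/358 + 110*256) = 42879 - (1/358 + 28160) = 42879 - 1*10081281/358 = 42879 - 10081281/358 = 5269401/358 ≈ 14719.)
-k = -1*5269401/358 = -5269401/358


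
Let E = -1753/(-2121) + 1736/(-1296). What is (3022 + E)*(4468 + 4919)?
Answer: 51563385659/1818 ≈ 2.8363e+7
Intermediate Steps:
E = -58757/114534 (E = -1753*(-1/2121) + 1736*(-1/1296) = 1753/2121 - 217/162 = -58757/114534 ≈ -0.51301)
(3022 + E)*(4468 + 4919) = (3022 - 58757/114534)*(4468 + 4919) = (346062991/114534)*9387 = 51563385659/1818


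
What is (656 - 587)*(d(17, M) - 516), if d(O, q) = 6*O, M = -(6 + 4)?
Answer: -28566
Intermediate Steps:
M = -10 (M = -1*10 = -10)
(656 - 587)*(d(17, M) - 516) = (656 - 587)*(6*17 - 516) = 69*(102 - 516) = 69*(-414) = -28566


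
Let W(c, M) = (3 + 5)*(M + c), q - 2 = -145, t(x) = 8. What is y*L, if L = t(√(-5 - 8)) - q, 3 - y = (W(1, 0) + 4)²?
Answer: -21291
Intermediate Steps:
q = -143 (q = 2 - 145 = -143)
W(c, M) = 8*M + 8*c (W(c, M) = 8*(M + c) = 8*M + 8*c)
y = -141 (y = 3 - ((8*0 + 8*1) + 4)² = 3 - ((0 + 8) + 4)² = 3 - (8 + 4)² = 3 - 1*12² = 3 - 1*144 = 3 - 144 = -141)
L = 151 (L = 8 - 1*(-143) = 8 + 143 = 151)
y*L = -141*151 = -21291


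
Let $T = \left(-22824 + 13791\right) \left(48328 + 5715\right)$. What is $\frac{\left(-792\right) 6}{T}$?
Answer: $\frac{144}{14793043} \approx 9.7343 \cdot 10^{-6}$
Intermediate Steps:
$T = -488170419$ ($T = \left(-9033\right) 54043 = -488170419$)
$\frac{\left(-792\right) 6}{T} = \frac{\left(-792\right) 6}{-488170419} = \left(-4752\right) \left(- \frac{1}{488170419}\right) = \frac{144}{14793043}$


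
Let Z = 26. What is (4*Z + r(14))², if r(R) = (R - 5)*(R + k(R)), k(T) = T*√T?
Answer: 275164 + 57960*√14 ≈ 4.9203e+5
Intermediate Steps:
k(T) = T^(3/2)
r(R) = (-5 + R)*(R + R^(3/2)) (r(R) = (R - 5)*(R + R^(3/2)) = (-5 + R)*(R + R^(3/2)))
(4*Z + r(14))² = (4*26 + (14² + 14^(5/2) - 5*14 - 70*√14))² = (104 + (196 + 196*√14 - 70 - 70*√14))² = (104 + (126 + 126*√14))² = (230 + 126*√14)²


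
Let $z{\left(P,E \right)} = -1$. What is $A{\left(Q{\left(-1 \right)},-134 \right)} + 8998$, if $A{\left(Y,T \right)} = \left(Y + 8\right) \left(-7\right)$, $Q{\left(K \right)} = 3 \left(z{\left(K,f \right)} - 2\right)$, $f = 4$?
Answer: $9005$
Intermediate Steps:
$Q{\left(K \right)} = -9$ ($Q{\left(K \right)} = 3 \left(-1 - 2\right) = 3 \left(-3\right) = -9$)
$A{\left(Y,T \right)} = -56 - 7 Y$ ($A{\left(Y,T \right)} = \left(8 + Y\right) \left(-7\right) = -56 - 7 Y$)
$A{\left(Q{\left(-1 \right)},-134 \right)} + 8998 = \left(-56 - -63\right) + 8998 = \left(-56 + 63\right) + 8998 = 7 + 8998 = 9005$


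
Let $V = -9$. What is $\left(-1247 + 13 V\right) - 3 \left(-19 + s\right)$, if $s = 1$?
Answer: $-1310$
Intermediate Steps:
$\left(-1247 + 13 V\right) - 3 \left(-19 + s\right) = \left(-1247 + 13 \left(-9\right)\right) - 3 \left(-19 + 1\right) = \left(-1247 - 117\right) - -54 = -1364 + 54 = -1310$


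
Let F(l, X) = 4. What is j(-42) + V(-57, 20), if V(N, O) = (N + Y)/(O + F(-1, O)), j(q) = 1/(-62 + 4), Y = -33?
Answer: -437/116 ≈ -3.7672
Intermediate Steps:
j(q) = -1/58 (j(q) = 1/(-58) = -1/58)
V(N, O) = (-33 + N)/(4 + O) (V(N, O) = (N - 33)/(O + 4) = (-33 + N)/(4 + O))
j(-42) + V(-57, 20) = -1/58 + (-33 - 57)/(4 + 20) = -1/58 - 90/24 = -1/58 + (1/24)*(-90) = -1/58 - 15/4 = -437/116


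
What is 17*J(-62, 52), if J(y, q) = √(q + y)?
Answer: 17*I*√10 ≈ 53.759*I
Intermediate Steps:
17*J(-62, 52) = 17*√(52 - 62) = 17*√(-10) = 17*(I*√10) = 17*I*√10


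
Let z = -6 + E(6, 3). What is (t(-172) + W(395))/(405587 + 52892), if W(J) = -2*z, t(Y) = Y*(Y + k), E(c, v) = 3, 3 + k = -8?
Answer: 31482/458479 ≈ 0.068666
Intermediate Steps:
k = -11 (k = -3 - 8 = -11)
t(Y) = Y*(-11 + Y) (t(Y) = Y*(Y - 11) = Y*(-11 + Y))
z = -3 (z = -6 + 3 = -3)
W(J) = 6 (W(J) = -2*(-3) = 6)
(t(-172) + W(395))/(405587 + 52892) = (-172*(-11 - 172) + 6)/(405587 + 52892) = (-172*(-183) + 6)/458479 = (31476 + 6)*(1/458479) = 31482*(1/458479) = 31482/458479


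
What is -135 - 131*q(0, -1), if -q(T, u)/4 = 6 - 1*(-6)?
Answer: 6153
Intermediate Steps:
q(T, u) = -48 (q(T, u) = -4*(6 - 1*(-6)) = -4*(6 + 6) = -4*12 = -48)
-135 - 131*q(0, -1) = -135 - 131*(-48) = -135 + 6288 = 6153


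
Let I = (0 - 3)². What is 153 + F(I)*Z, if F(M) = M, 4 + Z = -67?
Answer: -486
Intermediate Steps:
Z = -71 (Z = -4 - 67 = -71)
I = 9 (I = (-3)² = 9)
153 + F(I)*Z = 153 + 9*(-71) = 153 - 639 = -486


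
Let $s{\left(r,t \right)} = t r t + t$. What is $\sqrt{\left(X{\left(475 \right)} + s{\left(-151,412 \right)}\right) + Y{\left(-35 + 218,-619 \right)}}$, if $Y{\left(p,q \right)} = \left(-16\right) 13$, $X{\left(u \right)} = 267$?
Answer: $i \sqrt{25630873} \approx 5062.7 i$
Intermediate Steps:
$s{\left(r,t \right)} = t + r t^{2}$ ($s{\left(r,t \right)} = r t t + t = r t^{2} + t = t + r t^{2}$)
$Y{\left(p,q \right)} = -208$
$\sqrt{\left(X{\left(475 \right)} + s{\left(-151,412 \right)}\right) + Y{\left(-35 + 218,-619 \right)}} = \sqrt{\left(267 + 412 \left(1 - 62212\right)\right) - 208} = \sqrt{\left(267 + 412 \left(-62211\right)\right) - 208} = \sqrt{\left(267 - 25630932\right) - 208} = \sqrt{-25630665 - 208} = \sqrt{-25630873} = i \sqrt{25630873}$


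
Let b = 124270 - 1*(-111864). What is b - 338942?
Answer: -102808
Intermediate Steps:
b = 236134 (b = 124270 + 111864 = 236134)
b - 338942 = 236134 - 338942 = -102808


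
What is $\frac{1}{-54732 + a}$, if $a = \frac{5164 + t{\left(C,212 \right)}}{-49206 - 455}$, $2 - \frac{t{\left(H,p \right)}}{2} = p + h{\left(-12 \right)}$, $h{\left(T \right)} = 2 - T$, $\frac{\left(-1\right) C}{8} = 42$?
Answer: $- \frac{49661}{2718050568} \approx -1.8271 \cdot 10^{-5}$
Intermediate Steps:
$C = -336$ ($C = \left(-8\right) 42 = -336$)
$t{\left(H,p \right)} = -24 - 2 p$ ($t{\left(H,p \right)} = 4 - 2 \left(p + \left(2 - -12\right)\right) = 4 - 2 \left(p + \left(2 + 12\right)\right) = 4 - 2 \left(p + 14\right) = 4 - 2 \left(14 + p\right) = 4 - \left(28 + 2 p\right) = -24 - 2 p$)
$a = - \frac{4716}{49661}$ ($a = \frac{5164 - 448}{-49206 - 455} = \frac{5164 - 448}{-49661} = \left(5164 - 448\right) \left(- \frac{1}{49661}\right) = 4716 \left(- \frac{1}{49661}\right) = - \frac{4716}{49661} \approx -0.094964$)
$\frac{1}{-54732 + a} = \frac{1}{-54732 - \frac{4716}{49661}} = \frac{1}{- \frac{2718050568}{49661}} = - \frac{49661}{2718050568}$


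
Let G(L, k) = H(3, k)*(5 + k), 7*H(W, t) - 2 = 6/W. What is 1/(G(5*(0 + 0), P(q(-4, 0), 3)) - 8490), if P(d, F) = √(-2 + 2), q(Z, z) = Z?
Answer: -7/59410 ≈ -0.00011783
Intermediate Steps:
H(W, t) = 2/7 + 6/(7*W) (H(W, t) = 2/7 + (6/W)/7 = 2/7 + 6/(7*W))
P(d, F) = 0 (P(d, F) = √0 = 0)
G(L, k) = 20/7 + 4*k/7 (G(L, k) = ((2/7)*(3 + 3)/3)*(5 + k) = ((2/7)*(⅓)*6)*(5 + k) = 4*(5 + k)/7 = 20/7 + 4*k/7)
1/(G(5*(0 + 0), P(q(-4, 0), 3)) - 8490) = 1/((20/7 + (4/7)*0) - 8490) = 1/((20/7 + 0) - 8490) = 1/(20/7 - 8490) = 1/(-59410/7) = -7/59410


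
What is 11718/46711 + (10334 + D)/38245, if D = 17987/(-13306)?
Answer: 1769323987821/3395809423810 ≈ 0.52103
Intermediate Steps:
D = -17987/13306 (D = 17987*(-1/13306) = -17987/13306 ≈ -1.3518)
11718/46711 + (10334 + D)/38245 = 11718/46711 + (10334 - 17987/13306)/38245 = 11718*(1/46711) + (137486217/13306)*(1/38245) = 1674/6673 + 137486217/508887970 = 1769323987821/3395809423810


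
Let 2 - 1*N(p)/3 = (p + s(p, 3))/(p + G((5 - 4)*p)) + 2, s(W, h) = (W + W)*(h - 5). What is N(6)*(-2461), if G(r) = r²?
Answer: -22149/7 ≈ -3164.1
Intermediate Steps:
s(W, h) = 2*W*(-5 + h) (s(W, h) = (2*W)*(-5 + h) = 2*W*(-5 + h))
N(p) = 9*p/(p + p²) (N(p) = 6 - 3*((p + 2*p*(-5 + 3))/(p + ((5 - 4)*p)²) + 2) = 6 - 3*((p + 2*p*(-2))/(p + (1*p)²) + 2) = 6 - 3*((p - 4*p)/(p + p²) + 2) = 6 - 3*((-3*p)/(p + p²) + 2) = 6 - 3*(-3*p/(p + p²) + 2) = 6 - 3*(2 - 3*p/(p + p²)) = 6 + (-6 + 9*p/(p + p²)) = 9*p/(p + p²))
N(6)*(-2461) = (9/(1 + 6))*(-2461) = (9/7)*(-2461) = -22149/7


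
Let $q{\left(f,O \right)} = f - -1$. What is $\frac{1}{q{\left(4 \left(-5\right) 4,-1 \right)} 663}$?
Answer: $- \frac{1}{52377} \approx -1.9092 \cdot 10^{-5}$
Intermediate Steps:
$q{\left(f,O \right)} = 1 + f$ ($q{\left(f,O \right)} = f + 1 = 1 + f$)
$\frac{1}{q{\left(4 \left(-5\right) 4,-1 \right)} 663} = \frac{1}{\left(1 + 4 \left(-5\right) 4\right) 663} = \frac{1}{\left(1 - 80\right) 663} = \frac{1}{\left(-79\right) 663} = \frac{1}{-52377} = - \frac{1}{52377}$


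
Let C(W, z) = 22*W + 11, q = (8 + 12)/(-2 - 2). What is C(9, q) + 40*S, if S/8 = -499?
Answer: -159471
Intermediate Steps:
S = -3992 (S = 8*(-499) = -3992)
q = -5 (q = 20/(-4) = 20*(-¼) = -5)
C(W, z) = 11 + 22*W
C(9, q) + 40*S = (11 + 22*9) + 40*(-3992) = (11 + 198) - 159680 = 209 - 159680 = -159471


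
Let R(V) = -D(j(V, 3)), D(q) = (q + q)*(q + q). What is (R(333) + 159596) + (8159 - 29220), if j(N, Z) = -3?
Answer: 138499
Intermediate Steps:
D(q) = 4*q² (D(q) = (2*q)*(2*q) = 4*q²)
R(V) = -36 (R(V) = -4*(-3)² = -4*9 = -1*36 = -36)
(R(333) + 159596) + (8159 - 29220) = (-36 + 159596) + (8159 - 29220) = 159560 - 21061 = 138499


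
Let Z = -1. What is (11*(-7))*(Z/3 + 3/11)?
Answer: 14/3 ≈ 4.6667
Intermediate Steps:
(11*(-7))*(Z/3 + 3/11) = (11*(-7))*(-1/3 + 3/11) = -77*(-1*⅓ + 3*(1/11)) = -77*(-⅓ + 3/11) = -77*(-2/33) = 14/3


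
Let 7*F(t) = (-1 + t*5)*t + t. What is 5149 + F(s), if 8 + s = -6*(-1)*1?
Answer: 36063/7 ≈ 5151.9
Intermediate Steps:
s = -2 (s = -8 - 6*(-1)*1 = -8 + 6*1 = -8 + 6 = -2)
F(t) = t/7 + t*(-1 + 5*t)/7 (F(t) = ((-1 + t*5)*t + t)/7 = ((-1 + 5*t)*t + t)/7 = (t*(-1 + 5*t) + t)/7 = (t + t*(-1 + 5*t))/7 = t/7 + t*(-1 + 5*t)/7)
5149 + F(s) = 5149 + (5/7)*(-2)**2 = 5149 + (5/7)*4 = 5149 + 20/7 = 36063/7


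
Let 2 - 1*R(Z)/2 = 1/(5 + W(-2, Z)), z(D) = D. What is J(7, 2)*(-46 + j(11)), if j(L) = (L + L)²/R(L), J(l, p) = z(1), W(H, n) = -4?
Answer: 196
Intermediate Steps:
J(l, p) = 1
R(Z) = 2 (R(Z) = 4 - 2/(5 - 4) = 4 - 2/1 = 4 - 2*1 = 4 - 2 = 2)
j(L) = 2*L² (j(L) = (L + L)²/2 = (2*L)²*(½) = (4*L²)*(½) = 2*L²)
J(7, 2)*(-46 + j(11)) = 1*(-46 + 2*11²) = 1*(-46 + 2*121) = 1*(-46 + 242) = 1*196 = 196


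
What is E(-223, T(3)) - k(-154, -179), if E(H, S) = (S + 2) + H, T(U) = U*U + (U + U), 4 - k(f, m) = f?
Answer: -364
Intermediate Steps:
k(f, m) = 4 - f
T(U) = U**2 + 2*U
E(H, S) = 2 + H + S (E(H, S) = (2 + S) + H = 2 + H + S)
E(-223, T(3)) - k(-154, -179) = (2 - 223 + 3*(2 + 3)) - (4 - 1*(-154)) = (2 - 223 + 3*5) - (4 + 154) = (2 - 223 + 15) - 1*158 = -206 - 158 = -364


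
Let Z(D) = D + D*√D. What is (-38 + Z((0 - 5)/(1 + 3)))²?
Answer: 98471/64 + 785*I*√5/16 ≈ 1538.6 + 109.71*I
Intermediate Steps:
Z(D) = D + D^(3/2)
(-38 + Z((0 - 5)/(1 + 3)))² = (-38 + ((0 - 5)/(1 + 3) + ((0 - 5)/(1 + 3))^(3/2)))² = (-38 + (-5/4 + (-5/4)^(3/2)))² = (-38 + (-5/4 - 5*I*√5/8))² = (-157/4 - 5*I*√5/8)²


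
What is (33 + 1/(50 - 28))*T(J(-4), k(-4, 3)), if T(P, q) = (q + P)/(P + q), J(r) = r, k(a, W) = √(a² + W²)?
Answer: 727/22 ≈ 33.045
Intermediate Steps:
k(a, W) = √(W² + a²)
T(P, q) = 1 (T(P, q) = (P + q)/(P + q) = 1)
(33 + 1/(50 - 28))*T(J(-4), k(-4, 3)) = (33 + 1/(50 - 28))*1 = (33 + 1/22)*1 = (727/22)*1 = 727/22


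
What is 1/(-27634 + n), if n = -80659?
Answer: -1/108293 ≈ -9.2342e-6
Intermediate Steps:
1/(-27634 + n) = 1/(-27634 - 80659) = 1/(-108293) = -1/108293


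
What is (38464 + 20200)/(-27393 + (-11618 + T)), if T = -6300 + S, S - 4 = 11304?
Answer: -58664/34003 ≈ -1.7253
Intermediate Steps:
S = 11308 (S = 4 + 11304 = 11308)
T = 5008 (T = -6300 + 11308 = 5008)
(38464 + 20200)/(-27393 + (-11618 + T)) = (38464 + 20200)/(-27393 + (-11618 + 5008)) = 58664/(-27393 - 6610) = 58664/(-34003) = 58664*(-1/34003) = -58664/34003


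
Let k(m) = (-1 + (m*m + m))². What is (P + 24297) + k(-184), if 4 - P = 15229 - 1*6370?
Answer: 1133751683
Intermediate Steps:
P = -8855 (P = 4 - (15229 - 1*6370) = 4 - (15229 - 6370) = 4 - 1*8859 = 4 - 8859 = -8855)
k(m) = (-1 + m + m²)² (k(m) = (-1 + (m² + m))² = (-1 + (m + m²))² = (-1 + m + m²)²)
(P + 24297) + k(-184) = (-8855 + 24297) + (-1 - 184 + (-184)²)² = 15442 + (-1 - 184 + 33856)² = 15442 + 33671² = 15442 + 1133736241 = 1133751683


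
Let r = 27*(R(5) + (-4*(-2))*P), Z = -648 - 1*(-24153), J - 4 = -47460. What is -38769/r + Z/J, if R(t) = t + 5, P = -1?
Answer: -306848489/427104 ≈ -718.44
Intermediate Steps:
R(t) = 5 + t
J = -47456 (J = 4 - 47460 = -47456)
Z = 23505 (Z = -648 + 24153 = 23505)
r = 54 (r = 27*((5 + 5) - 4*(-2)*(-1)) = 27*(10 + 8*(-1)) = 27*(10 - 8) = 27*2 = 54)
-38769/r + Z/J = -38769/54 + 23505/(-47456) = -38769*1/54 + 23505*(-1/47456) = -12923/18 - 23505/47456 = -306848489/427104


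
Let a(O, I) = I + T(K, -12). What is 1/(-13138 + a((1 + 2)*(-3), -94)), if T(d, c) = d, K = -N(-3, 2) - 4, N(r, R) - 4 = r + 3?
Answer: -1/13240 ≈ -7.5529e-5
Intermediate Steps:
N(r, R) = 7 + r (N(r, R) = 4 + (r + 3) = 4 + (3 + r) = 7 + r)
K = -8 (K = -(7 - 3) - 4 = -1*4 - 4 = -4 - 4 = -8)
a(O, I) = -8 + I (a(O, I) = I - 8 = -8 + I)
1/(-13138 + a((1 + 2)*(-3), -94)) = 1/(-13138 + (-8 - 94)) = 1/(-13138 - 102) = 1/(-13240) = -1/13240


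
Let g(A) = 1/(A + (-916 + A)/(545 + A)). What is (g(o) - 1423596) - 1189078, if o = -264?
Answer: -196901563617/75364 ≈ -2.6127e+6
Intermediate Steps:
g(A) = 1/(A + (-916 + A)/(545 + A))
(g(o) - 1423596) - 1189078 = ((545 - 264)/(-916 + (-264)² + 546*(-264)) - 1423596) - 1189078 = (281/(-916 + 69696 - 144144) - 1423596) - 1189078 = (281/(-75364) - 1423596) - 1189078 = (-1/75364*281 - 1423596) - 1189078 = (-281/75364 - 1423596) - 1189078 = -107287889225/75364 - 1189078 = -196901563617/75364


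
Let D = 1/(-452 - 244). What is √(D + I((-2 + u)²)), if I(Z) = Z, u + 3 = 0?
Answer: √3027426/348 ≈ 4.9999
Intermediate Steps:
u = -3 (u = -3 + 0 = -3)
D = -1/696 (D = 1/(-696) = -1/696 ≈ -0.0014368)
√(D + I((-2 + u)²)) = √(-1/696 + (-2 - 3)²) = √(-1/696 + (-5)²) = √(-1/696 + 25) = √(17399/696) = √3027426/348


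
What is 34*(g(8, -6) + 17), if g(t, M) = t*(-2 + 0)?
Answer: 34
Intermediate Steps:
g(t, M) = -2*t (g(t, M) = t*(-2) = -2*t)
34*(g(8, -6) + 17) = 34*(-2*8 + 17) = 34*(-16 + 17) = 34*1 = 34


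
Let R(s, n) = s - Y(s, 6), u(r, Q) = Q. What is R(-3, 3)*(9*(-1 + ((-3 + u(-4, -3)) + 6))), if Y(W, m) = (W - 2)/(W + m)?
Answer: 12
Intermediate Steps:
Y(W, m) = (-2 + W)/(W + m)
R(s, n) = s - (-2 + s)/(6 + s) (R(s, n) = s - (-2 + s)/(s + 6) = s - (-2 + s)/(6 + s))
R(-3, 3)*(9*(-1 + ((-3 + u(-4, -3)) + 6))) = ((2 - 1*(-3) - 3*(6 - 3))/(6 - 3))*(9*(-1 + ((-3 - 3) + 6))) = ((2 + 3 - 3*3)/3)*(9*(-1 + (-6 + 6))) = ((2 + 3 - 9)/3)*(9*(-1 + 0)) = ((⅓)*(-4))*(9*(-1)) = -4/3*(-9) = 12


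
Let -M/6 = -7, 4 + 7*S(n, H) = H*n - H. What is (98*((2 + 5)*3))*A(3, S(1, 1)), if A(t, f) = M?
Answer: 86436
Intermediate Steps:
S(n, H) = -4/7 - H/7 + H*n/7 (S(n, H) = -4/7 + (H*n - H)/7 = -4/7 + (-H + H*n)/7 = -4/7 + (-H/7 + H*n/7) = -4/7 - H/7 + H*n/7)
M = 42 (M = -6*(-7) = 42)
A(t, f) = 42
(98*((2 + 5)*3))*A(3, S(1, 1)) = (98*((2 + 5)*3))*42 = (98*(7*3))*42 = (98*21)*42 = 2058*42 = 86436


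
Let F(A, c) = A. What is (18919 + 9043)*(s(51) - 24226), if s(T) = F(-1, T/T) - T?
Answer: -678861436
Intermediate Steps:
s(T) = -1 - T
(18919 + 9043)*(s(51) - 24226) = (18919 + 9043)*((-1 - 1*51) - 24226) = 27962*((-1 - 51) - 24226) = 27962*(-52 - 24226) = 27962*(-24278) = -678861436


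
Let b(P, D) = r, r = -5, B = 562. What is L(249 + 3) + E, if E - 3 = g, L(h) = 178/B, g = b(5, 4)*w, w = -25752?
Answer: 36182492/281 ≈ 1.2876e+5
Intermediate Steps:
b(P, D) = -5
g = 128760 (g = -5*(-25752) = 128760)
L(h) = 89/281 (L(h) = 178/562 = 178*(1/562) = 89/281)
E = 128763 (E = 3 + 128760 = 128763)
L(249 + 3) + E = 89/281 + 128763 = 36182492/281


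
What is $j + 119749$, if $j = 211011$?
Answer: $330760$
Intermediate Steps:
$j + 119749 = 211011 + 119749 = 330760$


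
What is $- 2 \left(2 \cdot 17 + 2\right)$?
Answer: $-72$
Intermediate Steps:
$- 2 \left(2 \cdot 17 + 2\right) = - 2 \left(34 + 2\right) = \left(-2\right) 36 = -72$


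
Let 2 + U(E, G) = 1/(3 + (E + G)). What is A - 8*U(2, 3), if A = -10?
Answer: 5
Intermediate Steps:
U(E, G) = -2 + 1/(3 + E + G) (U(E, G) = -2 + 1/(3 + (E + G)) = -2 + 1/(3 + E + G))
A - 8*U(2, 3) = -10 - 8*(-5 - 2*2 - 2*3)/(3 + 2 + 3) = -10 - 8*(-5 - 4 - 6)/8 = -10 - (-15) = -10 - 8*(-15/8) = -10 + 15 = 5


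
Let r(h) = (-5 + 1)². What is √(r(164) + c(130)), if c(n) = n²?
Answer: 2*√4229 ≈ 130.06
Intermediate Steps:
r(h) = 16 (r(h) = (-4)² = 16)
√(r(164) + c(130)) = √(16 + 130²) = √(16 + 16900) = √16916 = 2*√4229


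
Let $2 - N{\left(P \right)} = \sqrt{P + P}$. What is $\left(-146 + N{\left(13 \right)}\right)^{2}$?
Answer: $\left(144 + \sqrt{26}\right)^{2} \approx 22231.0$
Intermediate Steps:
$N{\left(P \right)} = 2 - \sqrt{2} \sqrt{P}$ ($N{\left(P \right)} = 2 - \sqrt{P + P} = 2 - \sqrt{2 P} = 2 - \sqrt{2} \sqrt{P}$)
$\left(-146 + N{\left(13 \right)}\right)^{2} = \left(-146 + \left(2 - \sqrt{2} \sqrt{13}\right)\right)^{2} = \left(-146 + \left(2 - \sqrt{26}\right)\right)^{2} = \left(-144 - \sqrt{26}\right)^{2}$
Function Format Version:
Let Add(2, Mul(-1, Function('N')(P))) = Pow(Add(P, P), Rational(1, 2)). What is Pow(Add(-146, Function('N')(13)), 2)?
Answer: Pow(Add(144, Pow(26, Rational(1, 2))), 2) ≈ 22231.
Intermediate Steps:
Function('N')(P) = Add(2, Mul(-1, Pow(2, Rational(1, 2)), Pow(P, Rational(1, 2)))) (Function('N')(P) = Add(2, Mul(-1, Pow(Add(P, P), Rational(1, 2)))) = Add(2, Mul(-1, Pow(Mul(2, P), Rational(1, 2)))) = Add(2, Mul(-1, Mul(Pow(2, Rational(1, 2)), Pow(P, Rational(1, 2))))) = Add(2, Mul(-1, Pow(2, Rational(1, 2)), Pow(P, Rational(1, 2)))))
Pow(Add(-146, Function('N')(13)), 2) = Pow(Add(-146, Add(2, Mul(-1, Pow(2, Rational(1, 2)), Pow(13, Rational(1, 2))))), 2) = Pow(Add(-146, Add(2, Mul(-1, Pow(26, Rational(1, 2))))), 2) = Pow(Add(-144, Mul(-1, Pow(26, Rational(1, 2)))), 2)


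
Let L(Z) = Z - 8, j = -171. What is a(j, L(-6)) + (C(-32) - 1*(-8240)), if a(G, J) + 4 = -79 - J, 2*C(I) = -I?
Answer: 8187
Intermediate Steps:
C(I) = -I/2 (C(I) = (-I)/2 = -I/2)
L(Z) = -8 + Z
a(G, J) = -83 - J (a(G, J) = -4 + (-79 - J) = -83 - J)
a(j, L(-6)) + (C(-32) - 1*(-8240)) = (-83 - (-8 - 6)) + (-½*(-32) - 1*(-8240)) = (-83 - 1*(-14)) + (16 + 8240) = (-83 + 14) + 8256 = -69 + 8256 = 8187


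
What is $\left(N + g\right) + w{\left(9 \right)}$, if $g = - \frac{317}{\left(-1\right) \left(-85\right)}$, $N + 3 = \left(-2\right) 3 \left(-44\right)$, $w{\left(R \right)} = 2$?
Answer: $\frac{22038}{85} \approx 259.27$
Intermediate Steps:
$N = 261$ ($N = -3 + \left(-2\right) 3 \left(-44\right) = -3 - -264 = -3 + 264 = 261$)
$g = - \frac{317}{85} \approx -3.7294$
$\left(N + g\right) + w{\left(9 \right)} = \left(261 - \frac{317}{85}\right) + 2 = \frac{21868}{85} + 2 = \frac{22038}{85}$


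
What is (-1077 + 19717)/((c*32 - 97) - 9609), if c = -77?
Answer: -1864/1217 ≈ -1.5316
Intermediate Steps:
(-1077 + 19717)/((c*32 - 97) - 9609) = (-1077 + 19717)/((-77*32 - 97) - 9609) = 18640/((-2464 - 97) - 9609) = 18640/(-2561 - 9609) = 18640/(-12170) = 18640*(-1/12170) = -1864/1217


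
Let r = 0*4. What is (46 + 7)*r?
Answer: 0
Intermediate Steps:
r = 0
(46 + 7)*r = (46 + 7)*0 = 53*0 = 0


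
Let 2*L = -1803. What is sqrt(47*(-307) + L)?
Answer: I*sqrt(61322)/2 ≈ 123.82*I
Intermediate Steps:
L = -1803/2 (L = (1/2)*(-1803) = -1803/2 ≈ -901.50)
sqrt(47*(-307) + L) = sqrt(47*(-307) - 1803/2) = sqrt(-14429 - 1803/2) = sqrt(-30661/2) = I*sqrt(61322)/2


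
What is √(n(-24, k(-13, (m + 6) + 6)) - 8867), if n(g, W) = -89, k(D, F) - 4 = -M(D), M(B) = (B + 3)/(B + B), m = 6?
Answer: 2*I*√2239 ≈ 94.636*I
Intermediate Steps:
M(B) = (3 + B)/(2*B) (M(B) = (3 + B)/((2*B)) = (3 + B)*(1/(2*B)) = (3 + B)/(2*B))
k(D, F) = 4 - (3 + D)/(2*D)
√(n(-24, k(-13, (m + 6) + 6)) - 8867) = √(-89 - 8867) = √(-8956) = 2*I*√2239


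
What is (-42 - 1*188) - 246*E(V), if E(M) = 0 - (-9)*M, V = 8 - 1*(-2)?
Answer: -22370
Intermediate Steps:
V = 10 (V = 8 + 2 = 10)
E(M) = 9*M (E(M) = 0 + 9*M = 9*M)
(-42 - 1*188) - 246*E(V) = (-42 - 1*188) - 2214*10 = (-42 - 188) - 246*90 = -230 - 22140 = -22370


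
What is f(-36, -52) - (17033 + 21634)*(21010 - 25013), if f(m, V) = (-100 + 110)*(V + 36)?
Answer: 154783841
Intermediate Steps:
f(m, V) = 360 + 10*V (f(m, V) = 10*(36 + V) = 360 + 10*V)
f(-36, -52) - (17033 + 21634)*(21010 - 25013) = (360 + 10*(-52)) - (17033 + 21634)*(21010 - 25013) = (360 - 520) - 38667*(-4003) = -160 - 1*(-154784001) = -160 + 154784001 = 154783841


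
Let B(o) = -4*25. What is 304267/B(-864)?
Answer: -304267/100 ≈ -3042.7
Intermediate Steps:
B(o) = -100
304267/B(-864) = 304267/(-100) = 304267*(-1/100) = -304267/100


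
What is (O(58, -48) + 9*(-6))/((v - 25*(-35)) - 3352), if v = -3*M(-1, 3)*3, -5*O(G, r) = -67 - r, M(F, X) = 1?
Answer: 251/12430 ≈ 0.020193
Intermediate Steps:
O(G, r) = 67/5 + r/5 (O(G, r) = -(-67 - r)/5 = 67/5 + r/5)
v = -9 (v = -3*1*3 = -3*3 = -9)
(O(58, -48) + 9*(-6))/((v - 25*(-35)) - 3352) = ((67/5 + (1/5)*(-48)) + 9*(-6))/((-9 - 25*(-35)) - 3352) = ((67/5 - 48/5) - 54)/((-9 + 875) - 3352) = (19/5 - 54)/(866 - 3352) = -251/5/(-2486) = -251/5*(-1/2486) = 251/12430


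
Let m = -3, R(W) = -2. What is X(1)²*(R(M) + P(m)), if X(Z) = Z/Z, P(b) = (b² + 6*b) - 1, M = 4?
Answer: -12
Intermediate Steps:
P(b) = -1 + b² + 6*b
X(Z) = 1
X(1)²*(R(M) + P(m)) = 1²*(-2 + (-1 + (-3)² + 6*(-3))) = 1*(-2 + (-1 + 9 - 18)) = 1*(-2 - 10) = 1*(-12) = -12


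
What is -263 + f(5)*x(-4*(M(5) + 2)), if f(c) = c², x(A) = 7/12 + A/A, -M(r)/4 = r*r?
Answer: -2681/12 ≈ -223.42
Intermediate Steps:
M(r) = -4*r² (M(r) = -4*r*r = -4*r²)
x(A) = 19/12 (x(A) = 7*(1/12) + 1 = 7/12 + 1 = 19/12)
-263 + f(5)*x(-4*(M(5) + 2)) = -263 + 5²*(19/12) = -263 + 25*(19/12) = -263 + 475/12 = -2681/12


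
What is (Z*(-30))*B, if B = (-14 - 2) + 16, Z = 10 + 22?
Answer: 0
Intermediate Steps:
Z = 32
B = 0 (B = -16 + 16 = 0)
(Z*(-30))*B = (32*(-30))*0 = -960*0 = 0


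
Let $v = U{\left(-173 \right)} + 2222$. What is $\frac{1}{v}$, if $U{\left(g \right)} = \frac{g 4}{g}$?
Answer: $\frac{1}{2226} \approx 0.00044924$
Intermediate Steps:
$U{\left(g \right)} = 4$ ($U{\left(g \right)} = \frac{4 g}{g} = 4$)
$v = 2226$ ($v = 4 + 2222 = 2226$)
$\frac{1}{v} = \frac{1}{2226}$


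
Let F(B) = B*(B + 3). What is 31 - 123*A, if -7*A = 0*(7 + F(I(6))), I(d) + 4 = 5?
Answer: 31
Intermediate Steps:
I(d) = 1 (I(d) = -4 + 5 = 1)
F(B) = B*(3 + B)
A = 0 (A = -0*(7 + 1*(3 + 1)) = -0*(7 + 1*4) = -0*(7 + 4) = -0*11 = -1/7*0 = 0)
31 - 123*A = 31 - 123*0 = 31 + 0 = 31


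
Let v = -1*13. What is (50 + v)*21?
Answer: 777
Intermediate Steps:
v = -13
(50 + v)*21 = (50 - 13)*21 = 37*21 = 777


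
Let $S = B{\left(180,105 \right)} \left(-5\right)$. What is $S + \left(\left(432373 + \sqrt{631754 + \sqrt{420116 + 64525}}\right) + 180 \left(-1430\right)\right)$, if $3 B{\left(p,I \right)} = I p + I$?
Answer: $143298 + \sqrt{631754 + 3 \sqrt{53849}} \approx 1.4409 \cdot 10^{5}$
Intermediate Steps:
$B{\left(p,I \right)} = \frac{I}{3} + \frac{I p}{3}$ ($B{\left(p,I \right)} = \frac{I p + I}{3} = \frac{I + I p}{3} = \frac{I}{3} + \frac{I p}{3}$)
$S = -31675$ ($S = \frac{1}{3} \cdot 105 \left(1 + 180\right) \left(-5\right) = \frac{1}{3} \cdot 105 \cdot 181 \left(-5\right) = 6335 \left(-5\right) = -31675$)
$S + \left(\left(432373 + \sqrt{631754 + \sqrt{420116 + 64525}}\right) + 180 \left(-1430\right)\right) = -31675 + \left(\left(432373 + \sqrt{631754 + \sqrt{420116 + 64525}}\right) + 180 \left(-1430\right)\right) = -31675 - \left(-174973 - \sqrt{631754 + \sqrt{484641}}\right) = -31675 - \left(-174973 - \sqrt{631754 + 3 \sqrt{53849}}\right) = -31675 + \left(174973 + \sqrt{631754 + 3 \sqrt{53849}}\right) = 143298 + \sqrt{631754 + 3 \sqrt{53849}}$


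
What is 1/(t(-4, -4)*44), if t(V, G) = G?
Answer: -1/176 ≈ -0.0056818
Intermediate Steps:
1/(t(-4, -4)*44) = 1/(-4*44) = 1/(-176) = -1/176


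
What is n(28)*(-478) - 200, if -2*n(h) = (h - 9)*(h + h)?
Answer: 254096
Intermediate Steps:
n(h) = -h*(-9 + h) (n(h) = -(h - 9)*(h + h)/2 = -(-9 + h)*2*h/2 = -h*(-9 + h))
n(28)*(-478) - 200 = (28*(9 - 1*28))*(-478) - 200 = (28*(9 - 28))*(-478) - 200 = (28*(-19))*(-478) - 200 = -532*(-478) - 200 = 254296 - 200 = 254096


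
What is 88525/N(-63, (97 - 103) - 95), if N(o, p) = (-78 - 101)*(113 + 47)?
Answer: -17705/5728 ≈ -3.0910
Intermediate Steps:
N(o, p) = -28640 (N(o, p) = -179*160 = -28640)
88525/N(-63, (97 - 103) - 95) = 88525/(-28640) = 88525*(-1/28640) = -17705/5728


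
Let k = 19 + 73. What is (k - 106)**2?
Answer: 196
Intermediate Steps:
k = 92
(k - 106)**2 = (92 - 106)**2 = (-14)**2 = 196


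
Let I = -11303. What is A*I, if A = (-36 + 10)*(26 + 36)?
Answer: 18220436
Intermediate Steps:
A = -1612 (A = -26*62 = -1612)
A*I = -1612*(-11303) = 18220436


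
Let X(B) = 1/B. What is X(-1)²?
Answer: 1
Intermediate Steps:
X(-1)² = (1/(-1))² = (-1)² = 1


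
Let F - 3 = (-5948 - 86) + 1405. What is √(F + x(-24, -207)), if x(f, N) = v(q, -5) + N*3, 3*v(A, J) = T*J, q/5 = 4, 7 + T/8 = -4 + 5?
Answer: I*√5167 ≈ 71.882*I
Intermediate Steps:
T = -48 (T = -56 + 8*(-4 + 5) = -56 + 8*1 = -56 + 8 = -48)
q = 20 (q = 5*4 = 20)
v(A, J) = -16*J (v(A, J) = (-48*J)/3 = -16*J)
x(f, N) = 80 + 3*N (x(f, N) = -16*(-5) + N*3 = 80 + 3*N)
F = -4626 (F = 3 + ((-5948 - 86) + 1405) = 3 + (-6034 + 1405) = 3 - 4629 = -4626)
√(F + x(-24, -207)) = √(-4626 + (80 + 3*(-207))) = √(-4626 + (80 - 621)) = √(-4626 - 541) = √(-5167) = I*√5167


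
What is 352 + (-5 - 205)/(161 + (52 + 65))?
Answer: 48823/139 ≈ 351.24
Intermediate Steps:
352 + (-5 - 205)/(161 + (52 + 65)) = 352 - 210/(161 + 117) = 352 - 210/278 = 352 - 210*1/278 = 352 - 105/139 = 48823/139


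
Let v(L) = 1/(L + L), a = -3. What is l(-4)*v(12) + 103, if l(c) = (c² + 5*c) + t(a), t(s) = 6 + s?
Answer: 2471/24 ≈ 102.96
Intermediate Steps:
v(L) = 1/(2*L)
l(c) = 3 + c² + 5*c (l(c) = (c² + 5*c) + (6 - 3) = (c² + 5*c) + 3 = 3 + c² + 5*c)
l(-4)*v(12) + 103 = (3 + (-4)² + 5*(-4))*((½)/12) + 103 = (3 + 16 - 20)*((½)*(1/12)) + 103 = -1*1/24 + 103 = -1/24 + 103 = 2471/24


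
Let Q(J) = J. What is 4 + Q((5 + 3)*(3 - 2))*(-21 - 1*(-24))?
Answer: 28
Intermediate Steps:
4 + Q((5 + 3)*(3 - 2))*(-21 - 1*(-24)) = 4 + ((5 + 3)*(3 - 2))*(-21 - 1*(-24)) = 4 + (8*1)*(-21 + 24) = 4 + 8*3 = 4 + 24 = 28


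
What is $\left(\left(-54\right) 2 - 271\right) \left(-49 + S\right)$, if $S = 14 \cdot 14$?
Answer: $-55713$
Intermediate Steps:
$S = 196$
$\left(\left(-54\right) 2 - 271\right) \left(-49 + S\right) = \left(\left(-54\right) 2 - 271\right) \left(-49 + 196\right) = \left(-108 - 271\right) 147 = \left(-379\right) 147 = -55713$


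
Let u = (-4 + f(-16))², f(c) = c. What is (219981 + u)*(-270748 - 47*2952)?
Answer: -90244256452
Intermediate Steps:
u = 400 (u = (-4 - 16)² = (-20)² = 400)
(219981 + u)*(-270748 - 47*2952) = (219981 + 400)*(-270748 - 47*2952) = 220381*(-270748 - 138744) = 220381*(-409492) = -90244256452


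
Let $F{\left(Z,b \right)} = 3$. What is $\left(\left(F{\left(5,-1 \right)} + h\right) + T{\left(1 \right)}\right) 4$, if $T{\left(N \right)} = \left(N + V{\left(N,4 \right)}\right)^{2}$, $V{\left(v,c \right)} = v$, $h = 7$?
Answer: $56$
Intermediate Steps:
$T{\left(N \right)} = 4 N^{2}$ ($T{\left(N \right)} = \left(N + N\right)^{2} = \left(2 N\right)^{2} = 4 N^{2}$)
$\left(\left(F{\left(5,-1 \right)} + h\right) + T{\left(1 \right)}\right) 4 = \left(\left(3 + 7\right) + 4 \cdot 1^{2}\right) 4 = \left(10 + 4 \cdot 1\right) 4 = \left(10 + 4\right) 4 = 14 \cdot 4 = 56$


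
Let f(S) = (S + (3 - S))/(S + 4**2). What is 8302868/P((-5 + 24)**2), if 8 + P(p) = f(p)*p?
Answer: -3130181236/1933 ≈ -1.6193e+6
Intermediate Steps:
f(S) = 3/(16 + S) (f(S) = 3/(S + 16) = 3/(16 + S))
P(p) = -8 + 3*p/(16 + p) (P(p) = -8 + (3/(16 + p))*p = -8 + 3*p/(16 + p))
8302868/P((-5 + 24)**2) = 8302868/(((-128 - 5*(-5 + 24)**2)/(16 + (-5 + 24)**2))) = 8302868/(((-128 - 5*19**2)/(16 + 19**2))) = 8302868/(((-128 - 5*361)/(16 + 361))) = 8302868/(((-128 - 1805)/377)) = 8302868/(((1/377)*(-1933))) = 8302868/(-1933/377) = 8302868*(-377/1933) = -3130181236/1933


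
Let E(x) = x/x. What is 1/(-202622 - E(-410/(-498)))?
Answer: -1/202623 ≈ -4.9353e-6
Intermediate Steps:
E(x) = 1
1/(-202622 - E(-410/(-498))) = 1/(-202622 - 1*1) = 1/(-202622 - 1) = 1/(-202623) = -1/202623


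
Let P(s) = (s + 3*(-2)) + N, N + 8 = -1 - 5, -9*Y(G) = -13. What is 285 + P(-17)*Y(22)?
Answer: 2084/9 ≈ 231.56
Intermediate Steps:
Y(G) = 13/9 (Y(G) = -1/9*(-13) = 13/9)
N = -14 (N = -8 + (-1 - 5) = -8 - 6 = -14)
P(s) = -20 + s (P(s) = (s + 3*(-2)) - 14 = (s - 6) - 14 = (-6 + s) - 14 = -20 + s)
285 + P(-17)*Y(22) = 285 + (-20 - 17)*(13/9) = 285 - 37*13/9 = 285 - 481/9 = 2084/9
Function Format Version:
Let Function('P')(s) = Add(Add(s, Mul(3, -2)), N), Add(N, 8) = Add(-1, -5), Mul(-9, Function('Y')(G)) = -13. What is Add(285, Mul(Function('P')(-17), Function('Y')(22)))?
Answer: Rational(2084, 9) ≈ 231.56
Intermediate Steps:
Function('Y')(G) = Rational(13, 9) (Function('Y')(G) = Mul(Rational(-1, 9), -13) = Rational(13, 9))
N = -14 (N = Add(-8, Add(-1, -5)) = Add(-8, -6) = -14)
Function('P')(s) = Add(-20, s) (Function('P')(s) = Add(Add(s, Mul(3, -2)), -14) = Add(Add(s, -6), -14) = Add(Add(-6, s), -14) = Add(-20, s))
Add(285, Mul(Function('P')(-17), Function('Y')(22))) = Add(285, Mul(Add(-20, -17), Rational(13, 9))) = Add(285, Mul(-37, Rational(13, 9))) = Add(285, Rational(-481, 9)) = Rational(2084, 9)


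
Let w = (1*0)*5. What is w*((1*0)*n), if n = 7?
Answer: 0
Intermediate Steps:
w = 0 (w = 0*5 = 0)
w*((1*0)*n) = 0*((1*0)*7) = 0*(0*7) = 0*0 = 0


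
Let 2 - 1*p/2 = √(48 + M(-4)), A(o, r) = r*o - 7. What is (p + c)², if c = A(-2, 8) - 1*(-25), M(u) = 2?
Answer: 236 - 120*√2 ≈ 66.294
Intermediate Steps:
A(o, r) = -7 + o*r (A(o, r) = o*r - 7 = -7 + o*r)
c = 2 (c = (-7 - 2*8) - 1*(-25) = (-7 - 16) + 25 = -23 + 25 = 2)
p = 4 - 10*√2 (p = 4 - 2*√(48 + 2) = 4 - 10*√2 ≈ -10.142)
(p + c)² = ((4 - 10*√2) + 2)² = (6 - 10*√2)²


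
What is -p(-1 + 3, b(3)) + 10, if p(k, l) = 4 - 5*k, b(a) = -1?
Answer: 16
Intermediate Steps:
-p(-1 + 3, b(3)) + 10 = -(4 - 5*(-1 + 3)) + 10 = -(4 - 5*2) + 10 = -(4 - 10) + 10 = -1*(-6) + 10 = 6 + 10 = 16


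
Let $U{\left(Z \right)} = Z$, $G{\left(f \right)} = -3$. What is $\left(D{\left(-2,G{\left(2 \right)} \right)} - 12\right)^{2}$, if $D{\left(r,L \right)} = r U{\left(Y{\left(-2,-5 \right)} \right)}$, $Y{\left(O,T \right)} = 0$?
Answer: $144$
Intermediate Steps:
$D{\left(r,L \right)} = 0$ ($D{\left(r,L \right)} = r 0 = 0$)
$\left(D{\left(-2,G{\left(2 \right)} \right)} - 12\right)^{2} = \left(0 - 12\right)^{2} = \left(-12\right)^{2} = 144$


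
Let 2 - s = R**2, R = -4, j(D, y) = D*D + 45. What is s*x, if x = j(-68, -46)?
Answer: -65366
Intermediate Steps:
j(D, y) = 45 + D**2 (j(D, y) = D**2 + 45 = 45 + D**2)
x = 4669 (x = 45 + (-68)**2 = 45 + 4624 = 4669)
s = -14 (s = 2 - 1*(-4)**2 = 2 - 1*16 = 2 - 16 = -14)
s*x = -14*4669 = -65366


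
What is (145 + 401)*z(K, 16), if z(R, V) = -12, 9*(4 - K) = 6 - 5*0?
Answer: -6552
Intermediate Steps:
K = 10/3 (K = 4 - (6 - 5*0)/9 = 4 - (6 + 0)/9 = 4 - ⅑*6 = 4 - ⅔ = 10/3 ≈ 3.3333)
(145 + 401)*z(K, 16) = (145 + 401)*(-12) = 546*(-12) = -6552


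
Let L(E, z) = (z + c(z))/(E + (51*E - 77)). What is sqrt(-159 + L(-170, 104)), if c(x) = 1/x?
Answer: I*sqrt(34187961280018)/463684 ≈ 12.61*I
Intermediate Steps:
L(E, z) = (z + 1/z)/(-77 + 52*E) (L(E, z) = (z + 1/z)/(E + (51*E - 77)) = (z + 1/z)/(E + (-77 + 51*E)) = (z + 1/z)/(-77 + 52*E))
sqrt(-159 + L(-170, 104)) = sqrt(-159 + (1 + 104**2)/(104*(-77 + 52*(-170)))) = sqrt(-159 + (1 + 10816)/(104*(-77 - 8840))) = sqrt(-159 + (1/104)*10817/(-8917)) = sqrt(-159 + (1/104)*(-1/8917)*10817) = sqrt(-159 - 10817/927368) = sqrt(-147462329/927368) = I*sqrt(34187961280018)/463684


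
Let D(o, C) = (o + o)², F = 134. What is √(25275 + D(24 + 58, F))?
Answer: √52171 ≈ 228.41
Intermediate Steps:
D(o, C) = 4*o² (D(o, C) = (2*o)² = 4*o²)
√(25275 + D(24 + 58, F)) = √(25275 + 4*(24 + 58)²) = √(25275 + 4*82²) = √(25275 + 4*6724) = √(25275 + 26896) = √52171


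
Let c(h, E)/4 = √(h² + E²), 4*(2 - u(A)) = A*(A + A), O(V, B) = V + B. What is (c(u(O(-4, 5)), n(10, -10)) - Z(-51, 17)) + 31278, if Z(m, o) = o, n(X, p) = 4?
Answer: 31261 + 2*√73 ≈ 31278.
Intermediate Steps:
O(V, B) = B + V
u(A) = 2 - A²/2 (u(A) = 2 - A*(A + A)/4 = 2 - A*2*A/4 = 2 - A²/2)
c(h, E) = 4*√(E² + h²) (c(h, E) = 4*√(h² + E²) = 4*√(E² + h²))
(c(u(O(-4, 5)), n(10, -10)) - Z(-51, 17)) + 31278 = (4*√(4² + (2 - (5 - 4)²/2)²) - 1*17) + 31278 = (4*√(16 + (2 - ½*1²)²) - 17) + 31278 = (4*√(16 + (2 - ½*1)²) - 17) + 31278 = (4*√(16 + (2 - ½)²) - 17) + 31278 = (4*√(16 + (3/2)²) - 17) + 31278 = (4*√(16 + 9/4) - 17) + 31278 = (4*√(73/4) - 17) + 31278 = (4*(√73/2) - 17) + 31278 = (2*√73 - 17) + 31278 = (-17 + 2*√73) + 31278 = 31261 + 2*√73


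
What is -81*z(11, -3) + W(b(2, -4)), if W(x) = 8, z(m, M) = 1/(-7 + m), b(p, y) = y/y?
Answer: -49/4 ≈ -12.250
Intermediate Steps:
b(p, y) = 1
-81*z(11, -3) + W(b(2, -4)) = -81/(-7 + 11) + 8 = -81/4 + 8 = -49/4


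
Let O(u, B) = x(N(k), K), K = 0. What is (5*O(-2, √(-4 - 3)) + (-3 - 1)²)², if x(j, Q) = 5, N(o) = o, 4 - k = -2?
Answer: 1681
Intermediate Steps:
k = 6 (k = 4 - 1*(-2) = 4 + 2 = 6)
O(u, B) = 5
(5*O(-2, √(-4 - 3)) + (-3 - 1)²)² = (5*5 + (-3 - 1)²)² = (25 + (-4)²)² = (25 + 16)² = 41² = 1681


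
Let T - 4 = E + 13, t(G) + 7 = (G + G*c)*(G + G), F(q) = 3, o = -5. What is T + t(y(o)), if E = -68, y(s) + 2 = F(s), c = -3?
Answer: -62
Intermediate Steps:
y(s) = 1 (y(s) = -2 + 3 = 1)
t(G) = -7 - 4*G² (t(G) = -7 + (G + G*(-3))*(G + G) = -7 + (G - 3*G)*(2*G) = -7 + (-2*G)*(2*G) = -7 - 4*G²)
T = -51 (T = 4 + (-68 + 13) = 4 - 55 = -51)
T + t(y(o)) = -51 + (-7 - 4*1²) = -51 + (-7 - 4*1) = -51 + (-7 - 4) = -51 - 11 = -62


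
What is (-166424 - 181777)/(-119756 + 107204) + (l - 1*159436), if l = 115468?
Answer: -183846045/4184 ≈ -43940.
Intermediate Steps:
(-166424 - 181777)/(-119756 + 107204) + (l - 1*159436) = (-166424 - 181777)/(-119756 + 107204) + (115468 - 1*159436) = -348201/(-12552) + (115468 - 159436) = -348201*(-1/12552) - 43968 = 116067/4184 - 43968 = -183846045/4184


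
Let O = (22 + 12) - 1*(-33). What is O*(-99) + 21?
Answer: -6612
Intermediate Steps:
O = 67 (O = 34 + 33 = 67)
O*(-99) + 21 = 67*(-99) + 21 = -6633 + 21 = -6612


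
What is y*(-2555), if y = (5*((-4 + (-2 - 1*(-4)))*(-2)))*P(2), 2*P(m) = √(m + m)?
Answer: -51100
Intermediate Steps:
P(m) = √2*√m/2 (P(m) = √(m + m)/2 = √(2*m)/2 = (√2*√m)/2 = √2*√m/2)
y = 20 (y = (5*((-4 + (-2 - 1*(-4)))*(-2)))*(√2*√2/2) = (5*((-4 + (-2 + 4))*(-2)))*1 = (5*((-4 + 2)*(-2)))*1 = (5*(-2*(-2)))*1 = (5*4)*1 = 20*1 = 20)
y*(-2555) = 20*(-2555) = -51100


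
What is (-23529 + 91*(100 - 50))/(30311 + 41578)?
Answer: -18979/71889 ≈ -0.26400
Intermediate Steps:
(-23529 + 91*(100 - 50))/(30311 + 41578) = (-23529 + 91*50)/71889 = (-23529 + 4550)*(1/71889) = -18979*1/71889 = -18979/71889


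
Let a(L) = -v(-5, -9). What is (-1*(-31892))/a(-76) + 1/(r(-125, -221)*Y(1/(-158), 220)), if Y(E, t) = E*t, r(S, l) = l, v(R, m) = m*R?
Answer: -155058193/218790 ≈ -708.71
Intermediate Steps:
v(R, m) = R*m
a(L) = -45 (a(L) = -(-5)*(-9) = -1*45 = -45)
(-1*(-31892))/a(-76) + 1/(r(-125, -221)*Y(1/(-158), 220)) = -1*(-31892)/(-45) + 1/((-221)*((220/(-158)))) = 31892*(-1/45) - 1/(221*((-1/158*220))) = -31892/45 - 1/(221*(-110/79)) = -31892/45 - 1/221*(-79/110) = -31892/45 + 79/24310 = -155058193/218790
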